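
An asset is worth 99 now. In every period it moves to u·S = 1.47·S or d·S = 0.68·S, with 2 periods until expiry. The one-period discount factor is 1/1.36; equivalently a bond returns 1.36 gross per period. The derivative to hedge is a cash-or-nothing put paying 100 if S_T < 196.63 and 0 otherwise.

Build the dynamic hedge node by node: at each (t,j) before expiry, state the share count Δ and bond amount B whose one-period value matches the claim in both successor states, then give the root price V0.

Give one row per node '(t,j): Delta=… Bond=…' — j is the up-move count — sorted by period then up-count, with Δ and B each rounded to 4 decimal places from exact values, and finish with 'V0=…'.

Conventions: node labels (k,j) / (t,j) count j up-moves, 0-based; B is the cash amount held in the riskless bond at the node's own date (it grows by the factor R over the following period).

Since d<R<u, set p* = (R−d)/(u−d) = 0.8608; price each node as the discounted p*-expectation of its children.
At maturity the claim pays: V(2,0)=100.0000, V(2,1)=100.0000, V(2,2)=0.0000
(1,0): S=67.3200. Δ = (V_up−V_dn)/(S_up−S_dn) = (100.0000−100.0000)/(98.9604−45.7776) = 0.0000. V = [p*·100.0000 + (1−p*)·100.0000]/1.36 = 73.5294. B = V − Δ·S = 73.5294.
(1,1): S=145.5300. Δ = (V_up−V_dn)/(S_up−S_dn) = (0.0000−100.0000)/(213.9291−98.9604) = -0.8698. V = [p*·0.0000 + (1−p*)·100.0000]/1.36 = 10.2383. B = V − Δ·S = 136.8206.
(0,0): S=99.0000. Δ = (V_up−V_dn)/(S_up−S_dn) = (10.2383−73.5294)/(145.5300−67.3200) = -0.8092. V = [p*·10.2383 + (1−p*)·73.5294]/1.36 = 14.0081. B = V − Δ·S = 94.1234.
Verification: the root portfolio costs Δ(0,0)·S0 + B(0,0) = 14.0081, matching V0.

(0,0): Delta=-0.8092 Bond=94.1234
(1,0): Delta=0.0000 Bond=73.5294
(1,1): Delta=-0.8698 Bond=136.8206
V0=14.0081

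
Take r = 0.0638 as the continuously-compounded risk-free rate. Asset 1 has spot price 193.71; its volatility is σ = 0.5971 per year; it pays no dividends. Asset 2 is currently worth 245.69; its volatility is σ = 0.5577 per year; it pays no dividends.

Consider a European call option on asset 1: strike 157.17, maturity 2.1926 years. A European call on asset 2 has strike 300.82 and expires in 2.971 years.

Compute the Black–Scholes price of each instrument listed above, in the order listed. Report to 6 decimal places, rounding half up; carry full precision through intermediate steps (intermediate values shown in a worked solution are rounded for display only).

[asset 1 call K=157.17]
σ√T = 0.5971·√2.1926 = 0.884152
d₁ = (ln(S/K) + (r+σ²/2)T) / (σ√T) = (ln(193.71/157.17) + (0.0638+0.5971²/2)·2.1926) / 0.884152 = (0.209034 + 0.530750) / 0.884152 = 0.836716
d₂ = d₁ − σ√T = 0.836716 − 0.884152 = -0.047435
e^{−rT} = 0.869456
N(d₁) = 0.798624,  N(d₂) = 0.481083
price = S·N(d₁) − K·e^{−rT}·N(d₂) = 154.701451 − 65.741142 = 88.960309
[asset 2 call K=300.82]
σ√T = 0.5577·√2.971 = 0.961285
d₁ = (ln(S/K) + (r+σ²/2)T) / (σ√T) = (ln(245.69/300.82) + (0.0638+0.5577²/2)·2.971) / 0.961285 = (-0.202442 + 0.651584) / 0.961285 = 0.467231
d₂ = d₁ − σ√T = 0.467231 − 0.961285 = -0.494053
e^{−rT} = 0.827332
N(d₁) = 0.679833,  N(d₂) = 0.310634
price = S·N(d₁) − K·e^{−rT}·N(d₂) = 167.028127 − 77.310003 = 89.718124

price(asset 1 call K=157.17) = 88.960309
price(asset 2 call K=300.82) = 89.718124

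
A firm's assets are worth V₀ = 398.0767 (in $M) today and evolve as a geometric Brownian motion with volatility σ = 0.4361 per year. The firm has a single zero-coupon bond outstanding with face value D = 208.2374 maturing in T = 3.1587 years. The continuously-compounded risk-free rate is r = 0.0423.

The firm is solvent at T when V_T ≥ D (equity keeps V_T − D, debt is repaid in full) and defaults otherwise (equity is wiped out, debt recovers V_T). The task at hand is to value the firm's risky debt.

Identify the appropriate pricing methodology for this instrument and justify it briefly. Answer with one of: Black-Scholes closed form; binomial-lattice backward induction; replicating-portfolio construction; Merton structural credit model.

framework: Merton structural credit model

Key observation: assets follow a GBM and default happens iff V_T < 208.2374; valuing claims on that split (equity as a call, risky debt as the residual) is the structural model's definition.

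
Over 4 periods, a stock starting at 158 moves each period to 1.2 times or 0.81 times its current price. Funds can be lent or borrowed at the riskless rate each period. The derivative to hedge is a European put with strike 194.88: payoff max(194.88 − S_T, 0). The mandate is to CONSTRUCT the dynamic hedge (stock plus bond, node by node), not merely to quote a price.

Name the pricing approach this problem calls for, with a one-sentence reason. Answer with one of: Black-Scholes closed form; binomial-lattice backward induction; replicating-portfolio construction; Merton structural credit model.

Key observation: the mandate to exhibit the hedge at every date and state singles out the replicating-portfolio construction on the 4-period tree with factors 1.2 and 0.81 from 158.

framework: replicating-portfolio construction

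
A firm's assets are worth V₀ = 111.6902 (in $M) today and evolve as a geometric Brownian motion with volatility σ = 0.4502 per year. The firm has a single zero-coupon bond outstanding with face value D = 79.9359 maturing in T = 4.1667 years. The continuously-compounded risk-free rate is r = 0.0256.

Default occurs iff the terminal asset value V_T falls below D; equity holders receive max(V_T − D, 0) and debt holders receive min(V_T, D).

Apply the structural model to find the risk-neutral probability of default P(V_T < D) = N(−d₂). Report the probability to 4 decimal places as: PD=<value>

PD=0.4918

Work the structural quantities from V₀ = 111.6902 against face 79.9359:
d₁ = [ln(V₀/D) + (r + σ²/2)T] / (σ√T)
   = [ln(111.6902/79.9359) + (0.0256 + 0.5·0.4502²)·4.1667] / (0.4502·√4.1667)
   = [0.334504 + 0.528921] / 0.918971 = 0.939557
d₂ = d₁ − σ√T = 0.939557 − 0.918971 = 0.020586
risk-neutral PD = N(−d₂) = N(-0.020586) = 0.491788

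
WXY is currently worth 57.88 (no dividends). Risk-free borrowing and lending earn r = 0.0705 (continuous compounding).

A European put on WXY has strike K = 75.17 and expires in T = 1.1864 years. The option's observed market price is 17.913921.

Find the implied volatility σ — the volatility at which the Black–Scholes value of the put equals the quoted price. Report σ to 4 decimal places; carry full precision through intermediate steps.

sigma = 0.4182

At σ = 0.4182 the Black–Scholes value reproduces the quote:
σ√T = 0.4182·√1.1864 = 0.455512
d₁ = (ln(S/K) + (r+σ²/2)T) / (σ√T) = (ln(57.88/75.17) + (0.0705+0.4182²/2)·1.1864) / 0.455512 = (-0.261380 + 0.187387) / 0.455512 = -0.162441
d₂ = d₁ − σ√T = -0.162441 − 0.455512 = -0.617952
e^{−rT} = 0.919761
N(−d₁) = 0.564521,  N(−d₂) = 0.731697
V = K·e^{−rT}·N(−d₂) − S·N(−d₁) = 50.588372 − 32.674451 = 17.913921 (matching the quote); vega is positive throughout, so no other σ reproduces this price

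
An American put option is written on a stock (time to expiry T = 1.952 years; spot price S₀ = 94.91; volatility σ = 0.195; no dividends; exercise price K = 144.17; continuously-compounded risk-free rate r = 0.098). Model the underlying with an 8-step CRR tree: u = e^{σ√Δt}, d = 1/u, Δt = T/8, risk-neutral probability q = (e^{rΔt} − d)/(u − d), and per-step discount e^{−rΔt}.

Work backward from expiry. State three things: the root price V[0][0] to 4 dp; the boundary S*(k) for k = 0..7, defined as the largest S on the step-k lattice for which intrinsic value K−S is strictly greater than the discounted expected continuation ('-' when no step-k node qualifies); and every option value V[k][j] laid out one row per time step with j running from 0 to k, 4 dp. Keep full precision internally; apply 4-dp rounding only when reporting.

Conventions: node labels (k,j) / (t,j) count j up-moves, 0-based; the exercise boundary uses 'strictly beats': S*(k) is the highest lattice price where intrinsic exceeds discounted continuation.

params: Δt=0.24400 u=1.10111 d=0.90817 q=0.60136 e^(-rΔt)=0.97637
t_8 payoffs: 100.2510 90.9203 79.6073 65.8907 49.2600 29.0961 4.6482 0.0000 0.0000
t_7: node(7,0) S=48.3598 payoff=95.8102 vs cont=92.4037 → 95.8102 [stop]  node(7,1) S=58.6340 payoff=85.5360 vs cont=82.1295 → 85.5360 [stop]  node(7,2) S=71.0910 payoff=73.0790 vs cont=69.6725 → 73.0790 [stop]  node(7,3) S=86.1945 payoff=57.9755 vs cont=54.5690 → 57.9755 [stop]  node(7,4) S=104.5068 payoff=39.6632 vs cont=36.2567 → 39.6632 [stop]  node(7,5) S=126.7096 payoff=17.4604 vs cont=14.0539 → 17.4604 [stop]  node(7,6) S=153.6295 payoff=0.0000 vs cont=1.8092 → 1.8092 [wait]  node(7,7) S=186.2685 payoff=0.0000 vs cont=0.0000 → 0.0000 [wait]  ⇒ S*(7)=126.7096
t_6: node(6,0) S=53.2497 payoff=90.9203 vs cont=87.5138 → 90.9203 [stop]  node(6,1) S=64.5627 payoff=79.6073 vs cont=76.2008 → 79.6073 [stop]  node(6,2) S=78.2793 payoff=65.8907 vs cont=62.4842 → 65.8907 [stop]  node(6,3) S=94.9100 payoff=49.2600 vs cont=45.8535 → 49.2600 [stop]  node(6,4) S=115.0739 payoff=29.0961 vs cont=25.6896 → 29.0961 [stop]  node(6,5) S=139.5218 payoff=4.6482 vs cont=7.8582 → 7.8582 [wait]  node(6,6) S=169.1636 payoff=0.0000 vs cont=0.7042 → 0.7042 [wait]  ⇒ S*(6)=115.0739
t_5: node(5,0) S=58.6340 payoff=85.5360 vs cont=82.1295 → 85.5360 [stop]  node(5,1) S=71.0910 payoff=73.0790 vs cont=69.6725 → 73.0790 [stop]  node(5,2) S=86.1945 payoff=57.9755 vs cont=54.5690 → 57.9755 [stop]  node(5,3) S=104.5068 payoff=39.6632 vs cont=36.2567 → 39.6632 [stop]  node(5,4) S=126.7096 payoff=17.4604 vs cont=15.9386 → 17.4604 [stop]  node(5,5) S=153.6295 payoff=0.0000 vs cont=3.4720 → 3.4720 [wait]  ⇒ S*(5)=126.7096
t_4: node(4,0) S=64.5627 payoff=79.6073 vs cont=76.2008 → 79.6073 [stop]  node(4,1) S=78.2793 payoff=65.8907 vs cont=62.4842 → 65.8907 [stop]  node(4,2) S=94.9100 payoff=49.2600 vs cont=45.8535 → 49.2600 [stop]  node(4,3) S=115.0739 payoff=29.0961 vs cont=25.6896 → 29.0961 [stop]  node(4,4) S=139.5218 payoff=4.6482 vs cont=8.8345 → 8.8345 [wait]  ⇒ S*(4)=115.0739
t_3: node(3,0) S=71.0910 payoff=73.0790 vs cont=69.6725 → 73.0790 [stop]  node(3,1) S=86.1945 payoff=57.9755 vs cont=54.5690 → 57.9755 [stop]  node(3,2) S=104.5068 payoff=39.6632 vs cont=36.2567 → 39.6632 [stop]  node(3,3) S=126.7096 payoff=17.4604 vs cont=16.5119 → 17.4604 [stop]  ⇒ S*(3)=126.7096
t_2: node(2,0) S=78.2793 payoff=65.8907 vs cont=62.4842 → 65.8907 [stop]  node(2,1) S=94.9100 payoff=49.2600 vs cont=45.8535 → 49.2600 [stop]  node(2,2) S=115.0739 payoff=29.0961 vs cont=25.6896 → 29.0961 [stop]  ⇒ S*(2)=115.0739
t_1: node(1,0) S=86.1945 payoff=57.9755 vs cont=54.5690 → 57.9755 [stop]  node(1,1) S=104.5068 payoff=39.6632 vs cont=36.2567 → 39.6632 [stop]  ⇒ S*(1)=104.5068
t_0: node(0,0) S=94.9100 payoff=49.2600 vs cont=45.8535 → 49.2600 [stop]  ⇒ S*(0)=94.9100

price = 49.2600
boundary = 94.9100 104.5068 115.0739 126.7096 115.0739 126.7096 115.0739 126.7096
tree:
49.2600
57.9755 39.6632
65.8907 49.2600 29.0961
73.0790 57.9755 39.6632 17.4604
79.6073 65.8907 49.2600 29.0961 8.8345
85.5360 73.0790 57.9755 39.6632 17.4604 3.4720
90.9203 79.6073 65.8907 49.2600 29.0961 7.8582 0.7042
95.8102 85.5360 73.0790 57.9755 39.6632 17.4604 1.8092 0.0000
100.2510 90.9203 79.6073 65.8907 49.2600 29.0961 4.6482 0.0000 0.0000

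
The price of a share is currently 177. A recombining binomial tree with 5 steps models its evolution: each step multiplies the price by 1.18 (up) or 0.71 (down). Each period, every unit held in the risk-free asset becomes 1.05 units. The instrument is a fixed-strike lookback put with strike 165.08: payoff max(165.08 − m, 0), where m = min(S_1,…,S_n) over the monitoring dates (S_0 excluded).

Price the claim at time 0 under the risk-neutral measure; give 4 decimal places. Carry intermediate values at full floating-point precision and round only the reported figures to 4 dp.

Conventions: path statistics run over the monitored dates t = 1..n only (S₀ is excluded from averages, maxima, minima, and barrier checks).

No-arbitrage gives p* = (R−d)/(u−d) = 0.7234: enumerate every path, weight its payoff by its p*-probability, and discount by R^5.
Enumerate all 2^5 = 32 price paths (U = up ×1.18, D = down ×0.71); each path with k up-moves has probability p*^k·(1−p*)^(5−k).
DDDDD: m=31.9349, payoff=133.1451, prob=0.001619
UDDDD: m=53.0748, payoff=112.0052, prob=0.004234
DUDDD: m=53.0748, payoff=112.0052, prob=0.004234
UUDDD: m=88.2089, payoff=76.8711, prob=0.011074
DDUDD: m=53.0748, payoff=112.0052, prob=0.004234
UDUDD: m=88.2089, payoff=76.8711, prob=0.011074
DUUDD: m=88.2089, payoff=76.8711, prob=0.011074
UUUDD: m=146.6007, payoff=18.4793, prob=0.028962
DDDUD: m=53.0748, payoff=112.0052, prob=0.004234
UDDUD: m=88.2089, payoff=76.8711, prob=0.011074
DUDUD: m=88.2089, payoff=76.8711, prob=0.011074
UUDUD: m=146.6007, payoff=18.4793, prob=0.028962
DDUUD: m=88.2089, payoff=76.8711, prob=0.011074
UDUUD: m=146.6007, payoff=18.4793, prob=0.028962
DUUUD: m=125.6700, payoff=39.4100, prob=0.028962
UUUUD: m=208.8600, payoff=0.0000, prob=0.075748
DDDDU: m=44.9787, payoff=120.1013, prob=0.004234
UDDDU: m=74.7533, payoff=90.3267, prob=0.011074
DUDDU: m=74.7533, payoff=90.3267, prob=0.011074
UUDDU: m=124.2379, payoff=40.8421, prob=0.028962
DDUDU: m=74.7533, payoff=90.3267, prob=0.011074
UDUDU: m=124.2379, payoff=40.8421, prob=0.028962
DUUDU: m=124.2379, payoff=40.8421, prob=0.028962
UUUDU: m=206.4798, payoff=0.0000, prob=0.075748
DDDUU: m=63.3502, payoff=101.7298, prob=0.011074
UDDUU: m=105.2863, payoff=59.7937, prob=0.028962
DUDUU: m=105.2863, payoff=59.7937, prob=0.028962
UUDUU: m=174.9829, payoff=0.0000, prob=0.075748
DDUUU: m=89.2257, payoff=75.8543, prob=0.028962
UDUUU: m=148.2906, payoff=16.7894, prob=0.075748
DUUUU: m=125.6700, payoff=39.4100, prob=0.075748
UUUUU: m=208.8600, payoff=0.0000, prob=0.198109
Price = Σ prob·payoff / R^5 = 28.069046 / 1.276282 = 21.9928

price = 21.9928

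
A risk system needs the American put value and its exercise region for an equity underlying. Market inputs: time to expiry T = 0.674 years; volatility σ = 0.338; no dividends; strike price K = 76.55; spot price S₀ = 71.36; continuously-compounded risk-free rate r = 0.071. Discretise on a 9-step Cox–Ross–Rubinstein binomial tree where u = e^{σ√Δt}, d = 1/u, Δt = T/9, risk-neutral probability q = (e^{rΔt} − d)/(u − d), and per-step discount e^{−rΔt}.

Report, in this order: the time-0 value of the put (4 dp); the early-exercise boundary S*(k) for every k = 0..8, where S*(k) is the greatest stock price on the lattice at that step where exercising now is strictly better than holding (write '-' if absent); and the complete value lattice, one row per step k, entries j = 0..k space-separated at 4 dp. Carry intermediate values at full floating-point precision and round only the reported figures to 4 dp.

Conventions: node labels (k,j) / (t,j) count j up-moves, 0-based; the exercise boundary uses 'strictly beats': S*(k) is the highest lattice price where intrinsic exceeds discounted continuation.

params: Δt=0.07489 u=1.09691 d=0.91165 q=0.50567 e^(-rΔt)=0.99470
t_9 payoffs: 45.5102 39.2027 31.6133 22.4817 11.4945 0.0000 0.0000 0.0000 0.0000 0.0000
t_8: node(8,0) S=34.0478 payoff=42.5022 vs cont=42.0963 → 42.5022 [stop]  node(8,1) S=40.9667 payoff=35.5833 vs cont=35.1774 → 35.5833 [stop]  node(8,2) S=49.2915 payoff=27.2585 vs cont=26.8526 → 27.2585 [stop]  node(8,3) S=59.3080 payoff=17.2420 vs cont=16.8360 → 17.2420 [stop]  node(8,4) S=71.3600 payoff=5.1900 vs cont=5.6519 → 5.6519 [wait]  node(8,5) S=85.8611 payoff=0.0000 vs cont=0.0000 → 0.0000 [wait]  node(8,6) S=103.3089 payoff=0.0000 vs cont=0.0000 → 0.0000 [wait]  node(8,7) S=124.3023 payoff=0.0000 vs cont=0.0000 → 0.0000 [wait]  node(8,8) S=149.5618 payoff=0.0000 vs cont=0.0000 → 0.0000 [wait]  ⇒ S*(8)=59.3080
t_7: node(7,0) S=37.3473 payoff=39.2027 vs cont=38.7967 → 39.2027 [stop]  node(7,1) S=44.9367 payoff=31.6133 vs cont=31.2074 → 31.6133 [stop]  node(7,2) S=54.0683 payoff=22.4817 vs cont=22.0758 → 22.4817 [stop]  node(7,3) S=65.0555 payoff=11.4945 vs cont=11.3209 → 11.4945 [stop]  node(7,4) S=78.2754 payoff=0.0000 vs cont=2.7791 → 2.7791 [wait]  node(7,5) S=94.1818 payoff=0.0000 vs cont=0.0000 → 0.0000 [wait]  node(7,6) S=113.3205 payoff=0.0000 vs cont=0.0000 → 0.0000 [wait]  node(7,7) S=136.3484 payoff=0.0000 vs cont=0.0000 → 0.0000 [wait]  ⇒ S*(7)=65.0555
t_6: node(6,0) S=40.9667 payoff=35.5833 vs cont=35.1774 → 35.5833 [stop]  node(6,1) S=49.2915 payoff=27.2585 vs cont=26.8526 → 27.2585 [stop]  node(6,2) S=59.3080 payoff=17.2420 vs cont=16.8360 → 17.2420 [stop]  node(6,3) S=71.3600 payoff=5.1900 vs cont=7.0498 → 7.0498 [wait]  node(6,4) S=85.8611 payoff=0.0000 vs cont=1.3665 → 1.3665 [wait]  node(6,5) S=103.3089 payoff=0.0000 vs cont=0.0000 → 0.0000 [wait]  node(6,6) S=124.3023 payoff=0.0000 vs cont=0.0000 → 0.0000 [wait]  ⇒ S*(6)=59.3080
t_5: node(5,0) S=44.9367 payoff=31.6133 vs cont=31.2074 → 31.6133 [stop]  node(5,1) S=54.0683 payoff=22.4817 vs cont=22.0758 → 22.4817 [stop]  node(5,2) S=65.0555 payoff=11.4945 vs cont=12.0240 → 12.0240 [wait]  node(5,3) S=78.2754 payoff=0.0000 vs cont=4.1538 → 4.1538 [wait]  node(5,4) S=94.1818 payoff=0.0000 vs cont=0.6719 → 0.6719 [wait]  node(5,5) S=113.3205 payoff=0.0000 vs cont=0.0000 → 0.0000 [wait]  ⇒ S*(5)=54.0683
t_4: node(4,0) S=49.2915 payoff=27.2585 vs cont=26.8526 → 27.2585 [stop]  node(4,1) S=59.3080 payoff=17.2420 vs cont=17.1024 → 17.2420 [stop]  node(4,2) S=71.3600 payoff=5.1900 vs cont=8.0016 → 8.0016 [wait]  node(4,3) S=85.8611 payoff=0.0000 vs cont=2.3804 → 2.3804 [wait]  node(4,4) S=103.3089 payoff=0.0000 vs cont=0.3304 → 0.3304 [wait]  ⇒ S*(4)=59.3080
t_3: node(3,0) S=54.0683 payoff=22.4817 vs cont=22.0758 → 22.4817 [stop]  node(3,1) S=65.0555 payoff=11.4945 vs cont=12.5027 → 12.5027 [wait]  node(3,2) S=78.2754 payoff=0.0000 vs cont=5.1318 → 5.1318 [wait]  node(3,3) S=94.1818 payoff=0.0000 vs cont=1.3367 → 1.3367 [wait]  ⇒ S*(3)=54.0683
t_2: node(2,0) S=59.3080 payoff=17.2420 vs cont=17.3432 → 17.3432 [wait]  node(2,1) S=71.3600 payoff=5.1900 vs cont=8.7289 → 8.7289 [wait]  node(2,2) S=85.8611 payoff=0.0000 vs cont=3.1957 → 3.1957 [wait]  ⇒ S*(2)=-
t_1: node(1,0) S=65.0555 payoff=11.4945 vs cont=12.9183 → 12.9183 [wait]  node(1,1) S=78.2754 payoff=0.0000 vs cont=5.8995 → 5.8995 [wait]  ⇒ S*(1)=-
t_0: node(0,0) S=71.3600 payoff=5.1900 vs cont=9.3194 → 9.3194 [wait]  ⇒ S*(0)=-

price = 9.3194
boundary = - - - 54.0683 59.3080 54.0683 59.3080 65.0555 59.3080
tree:
9.3194
12.9183 5.8995
17.3432 8.7289 3.1957
22.4817 12.5027 5.1318 1.3367
27.2585 17.2420 8.0016 2.3804 0.3304
31.6133 22.4817 12.0240 4.1538 0.6719 0.0000
35.5833 27.2585 17.2420 7.0498 1.3665 0.0000 0.0000
39.2027 31.6133 22.4817 11.4945 2.7791 0.0000 0.0000 0.0000
42.5022 35.5833 27.2585 17.2420 5.6519 0.0000 0.0000 0.0000 0.0000
45.5102 39.2027 31.6133 22.4817 11.4945 0.0000 0.0000 0.0000 0.0000 0.0000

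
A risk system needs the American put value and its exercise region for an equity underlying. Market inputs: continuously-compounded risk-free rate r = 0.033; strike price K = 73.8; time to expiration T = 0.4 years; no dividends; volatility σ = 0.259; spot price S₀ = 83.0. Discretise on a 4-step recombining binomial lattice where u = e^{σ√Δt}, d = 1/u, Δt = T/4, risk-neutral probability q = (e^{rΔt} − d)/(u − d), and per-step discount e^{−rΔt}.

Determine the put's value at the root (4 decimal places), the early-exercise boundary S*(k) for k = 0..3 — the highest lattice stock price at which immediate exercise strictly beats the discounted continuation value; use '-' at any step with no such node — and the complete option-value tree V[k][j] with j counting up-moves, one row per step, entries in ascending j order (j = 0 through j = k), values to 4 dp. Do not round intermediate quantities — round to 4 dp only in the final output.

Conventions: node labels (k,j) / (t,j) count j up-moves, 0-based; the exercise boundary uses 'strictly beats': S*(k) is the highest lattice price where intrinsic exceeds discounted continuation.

Δt=0.10000, u=1.08535, d=0.92136, q=0.49969, disc=e^(-rΔt)=0.99671
k=4 terminal: V=max(K-S,0) → 13.9867 3.3407 0.0000 0.0000 0.0000
k=3: j=0 S=64.9184 intr=8.8816 cont=8.6384 V=8.8816[EX]; j=1 S=76.4730 intr=0.0000 cont=1.6659 V=1.6659[hold]; j=2 S=90.0841 intr=0.0000 cont=0.0000 V=0.0000[hold]; j=3 S=106.1178 intr=0.0000 cont=0.0000 V=0.0000[hold]  S*(3)=64.9184
k=2: j=0 S=70.4593 intr=3.3407 cont=5.2586 V=5.2586[hold]; j=1 S=83.0000 intr=0.0000 cont=0.8307 V=0.8307[hold]; j=2 S=97.7728 intr=0.0000 cont=0.0000 V=0.0000[hold]  S*(2)=-
k=1: j=0 S=76.4730 intr=0.0000 cont=3.0360 V=3.0360[hold]; j=1 S=90.0841 intr=0.0000 cont=0.4142 V=0.4142[hold]  S*(1)=-
k=0: j=0 S=83.0000 intr=0.0000 cont=1.7202 V=1.7202[hold]  S*(0)=-

price = 1.7202
boundary = - - - 64.9184
tree:
1.7202
3.0360 0.4142
5.2586 0.8307 0.0000
8.8816 1.6659 0.0000 0.0000
13.9867 3.3407 0.0000 0.0000 0.0000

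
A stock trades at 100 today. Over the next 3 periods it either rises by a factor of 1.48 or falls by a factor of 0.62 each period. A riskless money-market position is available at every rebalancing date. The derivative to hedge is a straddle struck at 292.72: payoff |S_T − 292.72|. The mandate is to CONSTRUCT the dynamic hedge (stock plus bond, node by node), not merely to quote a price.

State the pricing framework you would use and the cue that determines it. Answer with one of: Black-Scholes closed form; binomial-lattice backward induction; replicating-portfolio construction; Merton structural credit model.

Key observation: the task asks for the hedge itself — share and bond holdings at every node of the 3-period tree on spot 100 with factors 1.48/0.62 — which is exactly what the replicating-portfolio construction produces.

framework: replicating-portfolio construction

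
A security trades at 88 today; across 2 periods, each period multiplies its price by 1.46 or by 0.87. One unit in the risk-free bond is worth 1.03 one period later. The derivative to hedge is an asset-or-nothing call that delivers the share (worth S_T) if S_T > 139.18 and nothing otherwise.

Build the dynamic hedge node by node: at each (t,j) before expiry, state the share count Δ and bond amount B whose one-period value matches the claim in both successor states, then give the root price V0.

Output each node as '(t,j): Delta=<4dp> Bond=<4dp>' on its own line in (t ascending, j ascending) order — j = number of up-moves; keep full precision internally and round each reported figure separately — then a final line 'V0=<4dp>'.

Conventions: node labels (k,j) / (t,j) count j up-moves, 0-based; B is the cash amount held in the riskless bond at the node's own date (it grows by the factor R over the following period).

(0,0): Delta=0.9512 Bond=-70.7048
(1,0): Delta=0.0000 Bond=0.0000
(1,1): Delta=2.4746 Bond=-268.5458
V0=13.0032

Under the risk-neutral measure, an up-move has probability p* = (R−d)/(u−d) = 0.2712 and values discount at R = 1.03.
Payoffs at expiry: V(2,0)=0.0000, V(2,1)=0.0000, V(2,2)=187.5808
Node (1,0) S=76.5600: V=(p*·0.0000+(1−p*)·0.0000)/1.03=0.0000; Δ=(0.0000−0.0000)/(111.7776−66.6072)=0.0000; B=V−Δ·S=0.0000
Node (1,1) S=128.4800: V=(p*·187.5808+(1−p*)·0.0000)/1.03=49.3877; Δ=(187.5808−0.0000)/(187.5808−111.7776)=2.4746; B=V−Δ·S=-268.5458
Node (0,0) S=88.0000: V=(p*·49.3877+(1−p*)·0.0000)/1.03=13.0032; Δ=(49.3877−0.0000)/(128.4800−76.5600)=0.9512; B=V−Δ·S=-70.7048
Sanity check at the root: Δ(0,0)·S0 + B(0,0) reproduces V0 = 13.0032.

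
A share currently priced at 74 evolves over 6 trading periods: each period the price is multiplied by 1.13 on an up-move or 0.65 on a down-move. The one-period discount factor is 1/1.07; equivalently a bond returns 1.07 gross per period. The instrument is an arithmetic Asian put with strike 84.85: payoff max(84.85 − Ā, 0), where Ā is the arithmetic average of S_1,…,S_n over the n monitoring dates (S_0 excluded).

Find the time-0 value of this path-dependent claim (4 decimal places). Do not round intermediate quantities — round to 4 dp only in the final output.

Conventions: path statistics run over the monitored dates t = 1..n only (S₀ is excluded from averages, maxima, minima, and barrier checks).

With p* = (R−d)/(u−d) = 0.8750, sum probability × payoff across the paths and divide by R^6.
Enumerate all 2^6 = 64 price paths (U = up ×1.13, D = down ×0.65); each path with k up-moves has probability p*^k·(1−p*)^(6−k).
DDDDDD: Ā=21.1773, payoff=63.6727, prob=0.000004
UDDDDD: Ā=36.8159, payoff=48.0341, prob=0.000027
DUDDDD: Ā=30.8959, payoff=53.9541, prob=0.000027
UUDDDD: Ā=53.7114, payoff=31.1386, prob=0.000187
DDUDDD: Ā=27.0479, payoff=57.8021, prob=0.000027
UDUDDD: Ā=47.0218, payoff=37.8282, prob=0.000187
DUUDDD: Ā=41.1018, payoff=43.7482, prob=0.000187
UUUDDD: Ā=71.4539, payoff=13.3961, prob=0.001308
DDDUDD: Ā=24.5467, payoff=60.3033, prob=0.000027
UDDUDD: Ā=42.6736, payoff=42.1764, prob=0.000187
DUDUDD: Ā=36.7536, payoff=48.0964, prob=0.000187
UUDUDD: Ā=63.8947, payoff=20.9553, prob=0.001308
DDUUDD: Ā=32.9056, payoff=51.9444, prob=0.000187
UDUUDD: Ā=57.2051, payoff=27.6449, prob=0.001308
DUUUDD: Ā=51.2851, payoff=33.5649, prob=0.001308
UUUUDD: Ā=89.1571, payoff=0.0000, prob=0.009159
DDDDUD: Ā=22.9210, payoff=61.9290, prob=0.000027
UDDDUD: Ā=39.8472, payoff=45.0028, prob=0.000187
DUDDUD: Ā=33.9272, payoff=50.9228, prob=0.000187
UUDDUD: Ā=58.9811, payoff=25.8689, prob=0.001308
DDUDUD: Ā=30.0792, payoff=54.7708, prob=0.000187
UDUDUD: Ā=52.2915, payoff=32.5585, prob=0.001308
DUUDUD: Ā=46.3715, payoff=38.4785, prob=0.001308
UUUDUD: Ā=80.6151, payoff=4.2349, prob=0.009159
DDDUUD: Ā=27.5780, payoff=57.2720, prob=0.000187
UDDUUD: Ā=47.9433, payoff=36.9067, prob=0.001308
DUDUUD: Ā=42.0233, payoff=42.8267, prob=0.001308
UUDUUD: Ā=73.0559, payoff=11.7941, prob=0.009159
DDUUUD: Ā=38.1753, payoff=46.6747, prob=0.001308
UDUUUD: Ā=66.3663, payoff=18.4837, prob=0.009159
DUUUUD: Ā=60.4463, payoff=24.4037, prob=0.009159
UUUUUD: Ā=105.0836, payoff=0.0000, prob=0.064114
DDDDDU: Ā=21.8642, payoff=62.9858, prob=0.000027
UDDDDU: Ā=38.0101, payoff=46.8399, prob=0.000187
DUDDDU: Ā=32.0901, payoff=52.7599, prob=0.000187
UUDDDU: Ā=55.7874, payoff=29.0626, prob=0.001308
DDUDDU: Ā=28.2421, payoff=56.6079, prob=0.000187
UDUDDU: Ā=49.0978, payoff=35.7522, prob=0.001308
DUUDDU: Ā=43.1778, payoff=41.6722, prob=0.001308
UUUDDU: Ā=75.0629, payoff=9.7871, prob=0.009159
DDDUDU: Ā=25.7409, payoff=59.1091, prob=0.000187
UDDUDU: Ā=44.7495, payoff=40.1005, prob=0.001308
DUDUDU: Ā=38.8295, payoff=46.0205, prob=0.001308
UUDUDU: Ā=67.5036, payoff=17.3464, prob=0.009159
DDUUDU: Ā=34.9815, payoff=49.8685, prob=0.001308
UDUUDU: Ā=60.8140, payoff=24.0360, prob=0.009159
DUUUDU: Ā=54.8940, payoff=29.9560, prob=0.009159
UUUUDU: Ā=95.4312, payoff=0.0000, prob=0.064114
DDDDUU: Ā=24.1151, payoff=60.7349, prob=0.000187
UDDDUU: Ā=41.9232, payoff=42.9268, prob=0.001308
DUDDUU: Ā=36.0032, payoff=48.8468, prob=0.001308
UUDDUU: Ā=62.5901, payoff=22.2599, prob=0.009159
DDUDUU: Ā=32.1552, payoff=52.6948, prob=0.001308
UDUDUU: Ā=55.9005, payoff=28.9495, prob=0.009159
DUUDUU: Ā=49.9805, payoff=34.8695, prob=0.009159
UUUDUU: Ā=86.8892, payoff=0.0000, prob=0.064114
DDDUUU: Ā=29.6540, payoff=55.1960, prob=0.001308
UDDUUU: Ā=51.5523, payoff=33.2977, prob=0.009159
DUDUUU: Ā=45.6323, payoff=39.2177, prob=0.009159
UUDUUU: Ā=79.3300, payoff=5.5200, prob=0.064114
DDUUUU: Ā=41.7843, payoff=43.0657, prob=0.009159
UDUUUU: Ā=72.6404, payoff=12.2096, prob=0.064114
DUUUUU: Ā=66.7204, payoff=18.1296, prob=0.064114
UUUUUU: Ā=115.9908, payoff=0.0000, prob=0.448795
Price = Σ prob·payoff / R^6 = 6.572074 / 1.500730 = 4.3793

price = 4.3793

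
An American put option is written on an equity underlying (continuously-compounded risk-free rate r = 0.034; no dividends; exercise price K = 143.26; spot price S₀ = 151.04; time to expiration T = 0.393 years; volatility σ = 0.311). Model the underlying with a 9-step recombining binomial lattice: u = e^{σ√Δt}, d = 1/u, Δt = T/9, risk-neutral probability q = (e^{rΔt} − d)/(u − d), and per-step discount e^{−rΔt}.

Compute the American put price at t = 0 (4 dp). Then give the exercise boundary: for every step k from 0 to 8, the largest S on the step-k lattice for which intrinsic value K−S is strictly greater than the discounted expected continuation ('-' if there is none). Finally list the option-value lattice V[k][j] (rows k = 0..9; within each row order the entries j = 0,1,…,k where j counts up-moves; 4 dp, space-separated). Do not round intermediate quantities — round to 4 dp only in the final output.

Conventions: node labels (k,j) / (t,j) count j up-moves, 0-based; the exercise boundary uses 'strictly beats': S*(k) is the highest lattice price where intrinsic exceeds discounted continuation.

price = 7.2288
boundary = - - - - - 109.1369 116.4651 124.2853 132.6306
tree:
7.2288
10.5110 3.9044
14.8693 6.0994 1.6784
20.3756 9.3005 2.8543 0.4846
26.9166 13.7685 4.7734 0.9063 0.0561
34.1231 19.6506 7.8132 1.6888 0.1113 0.0000
40.9902 26.7949 12.4262 3.1339 0.2208 0.0000 0.0000
47.4252 34.1231 18.9747 5.7875 0.4380 0.0000 0.0000 0.0000
53.4552 40.9902 26.7949 10.6294 0.8689 0.0000 0.0000 0.0000 0.0000
59.1059 47.4252 34.1231 18.9747 1.7237 0.0000 0.0000 0.0000 0.0000 0.0000

Δt=0.04367, u=1.06715, d=0.93708, q=0.49518, disc=e^(-rΔt)=0.99852
k=9 terminal: V=max(K-S,0) → 59.1059 47.4252 34.1231 18.9747 1.7237 0.0000 0.0000 0.0000 0.0000 0.0000
k=8: j=0 S=89.8048 intr=53.4552 cont=53.2427 V=53.4552[EX]; j=1 S=102.2698 intr=40.9902 cont=40.7776 V=40.9902[EX]; j=2 S=116.4651 intr=26.7949 cont=26.5824 V=26.7949[EX]; j=3 S=132.6306 intr=10.6294 cont=10.4168 V=10.6294[EX]; j=4 S=151.0400 intr=0.0000 cont=0.8689 V=0.8689[hold]; j=5 S=172.0046 intr=0.0000 cont=0.0000 V=0.0000[hold]; j=6 S=195.8792 intr=0.0000 cont=0.0000 V=0.0000[hold]; j=7 S=223.0676 intr=0.0000 cont=0.0000 V=0.0000[hold]; j=8 S=254.0297 intr=0.0000 cont=0.0000 V=0.0000[hold]  S*(8)=132.6306
k=7: j=0 S=95.8348 intr=47.4252 cont=47.2126 V=47.4252[EX]; j=1 S=109.1369 intr=34.1231 cont=33.9106 V=34.1231[EX]; j=2 S=124.2853 intr=18.9747 cont=18.7622 V=18.9747[EX]; j=3 S=141.5363 intr=1.7237 cont=5.7875 V=5.7875[hold]; j=4 S=161.1818 intr=0.0000 cont=0.4380 V=0.4380[hold]; j=5 S=183.5541 intr=0.0000 cont=0.0000 V=0.0000[hold]; j=6 S=209.0318 intr=0.0000 cont=0.0000 V=0.0000[hold]; j=7 S=238.0458 intr=0.0000 cont=0.0000 V=0.0000[hold]  S*(7)=124.2853
k=6: j=0 S=102.2698 intr=40.9902 cont=40.7776 V=40.9902[EX]; j=1 S=116.4651 intr=26.7949 cont=26.5824 V=26.7949[EX]; j=2 S=132.6306 intr=10.6294 cont=12.4262 V=12.4262[hold]; j=3 S=151.0400 intr=0.0000 cont=3.1339 V=3.1339[hold]; j=4 S=172.0046 intr=0.0000 cont=0.2208 V=0.2208[hold]; j=5 S=195.8792 intr=0.0000 cont=0.0000 V=0.0000[hold]; j=6 S=223.0676 intr=0.0000 cont=0.0000 V=0.0000[hold]  S*(6)=116.4651
k=5: j=0 S=109.1369 intr=34.1231 cont=33.9106 V=34.1231[EX]; j=1 S=124.2853 intr=18.9747 cont=19.6506 V=19.6506[hold]; j=2 S=141.5363 intr=1.7237 cont=7.8132 V=7.8132[hold]; j=3 S=161.1818 intr=0.0000 cont=1.6888 V=1.6888[hold]; j=4 S=183.5541 intr=0.0000 cont=0.1113 V=0.1113[hold]; j=5 S=209.0318 intr=0.0000 cont=0.0000 V=0.0000[hold]  S*(5)=109.1369
k=4: j=0 S=116.4651 intr=26.7949 cont=26.9166 V=26.9166[hold]; j=1 S=132.6306 intr=10.6294 cont=13.7685 V=13.7685[hold]; j=2 S=151.0400 intr=0.0000 cont=4.7734 V=4.7734[hold]; j=3 S=172.0046 intr=0.0000 cont=0.9063 V=0.9063[hold]; j=4 S=195.8792 intr=0.0000 cont=0.0561 V=0.0561[hold]  S*(4)=-
k=3: j=0 S=124.2853 intr=18.9747 cont=20.3756 V=20.3756[hold]; j=1 S=141.5363 intr=1.7237 cont=9.3005 V=9.3005[hold]; j=2 S=161.1818 intr=0.0000 cont=2.8543 V=2.8543[hold]; j=3 S=183.5541 intr=0.0000 cont=0.4846 V=0.4846[hold]  S*(3)=-
k=2: j=0 S=132.6306 intr=10.6294 cont=14.8693 V=14.8693[hold]; j=1 S=151.0400 intr=0.0000 cont=6.0994 V=6.0994[hold]; j=2 S=172.0046 intr=0.0000 cont=1.6784 V=1.6784[hold]  S*(2)=-
k=1: j=0 S=141.5363 intr=1.7237 cont=10.5110 V=10.5110[hold]; j=1 S=161.1818 intr=0.0000 cont=3.9044 V=3.9044[hold]  S*(1)=-
k=0: j=0 S=151.0400 intr=0.0000 cont=7.2288 V=7.2288[hold]  S*(0)=-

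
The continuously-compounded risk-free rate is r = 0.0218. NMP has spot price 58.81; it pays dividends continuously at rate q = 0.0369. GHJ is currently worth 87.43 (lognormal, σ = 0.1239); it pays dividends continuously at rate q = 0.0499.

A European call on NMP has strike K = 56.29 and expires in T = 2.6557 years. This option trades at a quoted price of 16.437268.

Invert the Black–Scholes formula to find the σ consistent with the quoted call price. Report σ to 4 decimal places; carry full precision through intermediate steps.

sigma = 0.4845

At σ = 0.4845 the Black–Scholes value reproduces the quote:
σ√T = 0.4845·√2.6557 = 0.789557
d₁ = (ln(S/K) + (r−q+σ²/2)T) / (σ√T) = (ln(58.81/56.29) + (0.0218−0.0369+0.4845²/2)·2.6557) / 0.789557 = (0.043795 + 0.271599) / 0.789557 = 0.399457
d₂ = d₁ − σ√T = 0.399457 − 0.789557 = -0.390100
e^{−rT} = 0.943750
e^{−qT} = 0.906653
N(d₁) = 0.655222,  N(d₂) = 0.348231
V = S·e^{−qT}·N(d₁) − K·e^{−rT}·N(d₂) = 34.936598 − 18.499329 = 16.437268 (the observed quote) — the price is monotone increasing in volatility, hence this σ is the only solution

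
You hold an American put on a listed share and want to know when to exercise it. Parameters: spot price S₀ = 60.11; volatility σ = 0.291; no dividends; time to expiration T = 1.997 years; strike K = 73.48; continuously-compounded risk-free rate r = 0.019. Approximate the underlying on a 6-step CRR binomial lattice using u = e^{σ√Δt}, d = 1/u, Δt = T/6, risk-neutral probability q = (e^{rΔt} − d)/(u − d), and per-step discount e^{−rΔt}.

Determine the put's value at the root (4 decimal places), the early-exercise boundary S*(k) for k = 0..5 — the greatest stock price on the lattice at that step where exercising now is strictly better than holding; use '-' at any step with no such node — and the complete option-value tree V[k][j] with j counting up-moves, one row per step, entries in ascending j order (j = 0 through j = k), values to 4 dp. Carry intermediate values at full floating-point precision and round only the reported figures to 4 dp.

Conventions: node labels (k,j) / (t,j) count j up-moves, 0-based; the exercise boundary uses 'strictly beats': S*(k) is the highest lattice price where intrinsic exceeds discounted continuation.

price = 17.6771
boundary = - - 42.9661 36.3258 42.9661 50.8202
tree:
17.6771
23.6706 11.3389
30.5139 16.4801 5.8512
37.1542 23.0029 9.5455 1.8774
42.7683 30.5139 15.0714 3.6120 0.0000
47.5147 37.1542 22.6598 6.9493 0.0000 0.0000
51.5275 42.7683 30.5139 13.3700 0.0000 0.0000 0.0000

Δt=0.33283  u=1.18280  d=0.84545  q=0.47693  discount=0.99370
step 6 (expiry): payoffs max(K−S,0) = 51.5275 42.7683 30.5139 13.3700 0.0000 0.0000 0.0000
step 5: (k=5,j=0): S=25.9653, K−S=47.5147, hold=47.0515 ⇒ V=47.5147 exercise | (k=5,j=1): S=36.3258, K−S=37.1542, hold=36.6910 ⇒ V=37.1542 exercise | (k=5,j=2): S=50.8202, K−S=22.6598, hold=22.1966 ⇒ V=22.6598 exercise | (k=5,j=3): S=71.0980, K−S=2.3820, hold=6.9493 ⇒ V=6.9493 continue | (k=5,j=4): S=99.4669, K−S=0.0000, hold=0.0000 ⇒ V=0.0000 continue | (k=5,j=5): S=139.1553, K−S=0.0000, hold=0.0000 ⇒ V=0.0000 continue  boundary S*=50.8202
step 4: (k=4,j=0): S=30.7117, K−S=42.7683, hold=42.3051 ⇒ V=42.7683 exercise | (k=4,j=1): S=42.9661, K−S=30.5139, hold=30.0507 ⇒ V=30.5139 exercise | (k=4,j=2): S=60.1100, K−S=13.3700, hold=15.0714 ⇒ V=15.0714 continue | (k=4,j=3): S=84.0946, K−S=0.0000, hold=3.6120 ⇒ V=3.6120 continue | (k=4,j=4): S=117.6492, K−S=0.0000, hold=0.0000 ⇒ V=0.0000 continue  boundary S*=42.9661
step 3: (k=3,j=0): S=36.3258, K−S=37.1542, hold=36.6910 ⇒ V=37.1542 exercise | (k=3,j=1): S=50.8202, K−S=22.6598, hold=23.0029 ⇒ V=23.0029 continue | (k=3,j=2): S=71.0980, K−S=2.3820, hold=9.5455 ⇒ V=9.5455 continue | (k=3,j=3): S=99.4669, K−S=0.0000, hold=1.8774 ⇒ V=1.8774 continue  boundary S*=36.3258
step 2: (k=2,j=0): S=42.9661, K−S=30.5139, hold=30.2133 ⇒ V=30.5139 exercise | (k=2,j=1): S=60.1100, K−S=13.3700, hold=16.4801 ⇒ V=16.4801 continue | (k=2,j=2): S=84.0946, K−S=0.0000, hold=5.8512 ⇒ V=5.8512 continue  boundary S*=42.9661
step 1: (k=1,j=0): S=50.8202, K−S=22.6598, hold=23.6706 ⇒ V=23.6706 continue | (k=1,j=1): S=71.0980, K−S=2.3820, hold=11.3389 ⇒ V=11.3389 continue  boundary S*=-
step 0: (k=0,j=0): S=60.1100, K−S=13.3700, hold=17.6771 ⇒ V=17.6771 continue  boundary S*=-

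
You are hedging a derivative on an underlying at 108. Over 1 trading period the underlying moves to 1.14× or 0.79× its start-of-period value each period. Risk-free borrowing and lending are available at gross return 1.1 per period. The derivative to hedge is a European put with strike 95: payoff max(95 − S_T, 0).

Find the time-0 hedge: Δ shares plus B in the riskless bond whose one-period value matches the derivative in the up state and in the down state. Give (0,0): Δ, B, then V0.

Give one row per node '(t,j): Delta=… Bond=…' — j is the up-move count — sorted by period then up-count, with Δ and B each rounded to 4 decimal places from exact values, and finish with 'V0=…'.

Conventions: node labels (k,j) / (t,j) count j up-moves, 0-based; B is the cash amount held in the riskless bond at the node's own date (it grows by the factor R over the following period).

(0,0): Delta=-0.2561 Bond=28.6629
V0=1.0057

Under the risk-neutral measure, an up-move has probability p* = (R−d)/(u−d) = 0.8857 and values discount at R = 1.1.
Expiry values: V(1,0)=9.6800, V(1,1)=0.0000
  t=0,j=0: stock 108.0000 → up 123.1200 (V=0.0000), down 85.3200 (V=9.6800). Price 1.0057; hedge Δ=-0.2561, bond B=28.6629.
Check: Δ(0,0)·S0 + B(0,0) = 1.0057 = V0.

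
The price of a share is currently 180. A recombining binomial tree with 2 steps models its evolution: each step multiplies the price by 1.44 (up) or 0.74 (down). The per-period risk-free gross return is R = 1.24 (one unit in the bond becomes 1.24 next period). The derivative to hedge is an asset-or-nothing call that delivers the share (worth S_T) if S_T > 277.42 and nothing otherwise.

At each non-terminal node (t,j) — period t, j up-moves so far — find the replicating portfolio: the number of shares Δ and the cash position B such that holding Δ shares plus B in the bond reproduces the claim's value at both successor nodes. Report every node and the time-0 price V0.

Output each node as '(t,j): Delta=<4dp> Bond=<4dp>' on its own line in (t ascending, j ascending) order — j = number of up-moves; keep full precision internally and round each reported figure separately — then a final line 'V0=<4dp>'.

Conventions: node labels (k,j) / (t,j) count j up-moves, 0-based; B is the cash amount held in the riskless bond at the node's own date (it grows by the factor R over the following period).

(0,0): Delta=1.7064 Bond=-183.2989
(1,0): Delta=0.0000 Bond=0.0000
(1,1): Delta=2.0571 Bond=-318.2068
V0=123.8506

Risk-neutral probability p* = (R−d)/(u−d) = (1.24−0.74)/(1.44−0.74) = 0.7143.
At maturity the claim pays: V(2,0)=0.0000, V(2,1)=0.0000, V(2,2)=373.2480
Node (1,0) S=133.2000: V=(p*·0.0000+(1−p*)·0.0000)/1.24=0.0000; Δ=(0.0000−0.0000)/(191.8080−98.5680)=0.0000; B=V−Δ·S=0.0000
Node (1,1) S=259.2000: V=(p*·373.2480+(1−p*)·0.0000)/1.24=215.0046; Δ=(373.2480−0.0000)/(373.2480−191.8080)=2.0571; B=V−Δ·S=-318.2068
Node (0,0) S=180.0000: V=(p*·215.0046+(1−p*)·0.0000)/1.24=123.8506; Δ=(215.0046−0.0000)/(259.2000−133.2000)=1.7064; B=V−Δ·S=-183.2989
Sanity check at the root: Δ(0,0)·S0 + B(0,0) reproduces V0 = 123.8506.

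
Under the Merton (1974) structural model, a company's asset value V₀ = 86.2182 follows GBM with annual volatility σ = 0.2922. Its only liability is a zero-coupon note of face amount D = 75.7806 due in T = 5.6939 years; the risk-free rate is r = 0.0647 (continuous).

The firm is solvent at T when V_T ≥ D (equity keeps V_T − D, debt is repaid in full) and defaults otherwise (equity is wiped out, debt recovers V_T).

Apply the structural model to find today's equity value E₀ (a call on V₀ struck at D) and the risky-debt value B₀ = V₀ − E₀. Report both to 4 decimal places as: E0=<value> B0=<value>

Equity is a call on the firm's assets struck at D = 75.7806:
d₁ = [ln(V₀/D) + (r + σ²/2)T] / (σ√T)
   = [ln(86.2182/75.7806) + (0.0647 + 0.5·0.2922²)·5.6939] / (0.2922·√5.6939)
   = [0.129039 + 0.611470] / 0.697245 = 1.062051
d₂ = d₁ − σ√T = 1.062051 − 0.697245 = 0.364806
N(d₁) = 0.855894,  N(d₂) = 0.642372,  e^(−rT) = 0.691844
E₀ = V₀·N(d₁) − D·e^(−rT)·N(d₂)
   = 86.2182·0.855894 − 75.7806·0.691844·0.642372 = 40.115126
B₀ = V₀ − E₀ = 86.2182 − 40.115126 = 46.103074

E0=40.1151 B0=46.1031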